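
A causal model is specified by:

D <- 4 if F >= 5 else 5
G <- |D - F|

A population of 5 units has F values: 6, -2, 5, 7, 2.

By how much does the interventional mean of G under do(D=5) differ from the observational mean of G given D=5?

-2.4

Every unit gets D=5 under the intervention. G values become 1, 7, 0, 2, 3; E[G|do(D=5)] = 2.6.
E[G|D=5] averages over only the 2 units with D=5 (F = -2, 2): G = 7, 3, mean 5.
Difference = 2.6 − 5 = -2.4.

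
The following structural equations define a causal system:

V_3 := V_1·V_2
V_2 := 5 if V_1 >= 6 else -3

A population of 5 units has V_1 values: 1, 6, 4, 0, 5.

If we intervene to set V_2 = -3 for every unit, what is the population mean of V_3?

-9.6

do(V_2=-3) breaks V_2's dependence on V_1. With V_2=-3 fixed, V_3 across the units is -3, -18, -12, 0, -15, mean -9.6.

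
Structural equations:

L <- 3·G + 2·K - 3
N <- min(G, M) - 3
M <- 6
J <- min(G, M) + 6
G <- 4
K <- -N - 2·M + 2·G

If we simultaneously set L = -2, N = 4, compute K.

-8

Under do(L = -2, N = 4), each intervened variable's structural equation is replaced by its fixed value.
K = -N - 2·M + 2·G  [with N=4, M=6, G=4]  = -8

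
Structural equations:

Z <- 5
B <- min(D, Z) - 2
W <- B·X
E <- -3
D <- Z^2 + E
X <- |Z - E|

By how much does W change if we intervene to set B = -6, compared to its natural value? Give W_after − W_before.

Under do(B=-6), the mechanism B <- min(D, Z) - 2 is discarded; B is fixed at -6.
X = |Z - E|  [with Z=5, E=-3]  = 8
W = B·X  [with B=-6, X=8]  = -48
Without intervention: D = Z^2 + E  [with Z=5, E=-3]  = 22; B = min(D, Z) - 2  [with D=22, Z=5]  = 3; X = |Z - E|  [with Z=5, E=-3]  = 8; W = B·X  [with B=3, X=8]  = 24.
Change = -48 − 24 = -72.

-72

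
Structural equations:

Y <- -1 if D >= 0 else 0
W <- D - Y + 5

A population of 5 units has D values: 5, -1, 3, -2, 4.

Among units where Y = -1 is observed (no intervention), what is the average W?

Conditioning on Y=-1 selects the 3 unit(s) with D ∈ {5, 3, 4}. Their W values: 11, 9, 10. Mean = 10.

10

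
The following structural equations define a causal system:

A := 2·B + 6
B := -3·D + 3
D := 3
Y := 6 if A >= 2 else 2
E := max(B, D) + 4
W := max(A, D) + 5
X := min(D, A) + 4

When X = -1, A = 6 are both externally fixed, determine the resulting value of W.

Under do(X = -1, A = 6), each intervened variable's structural equation is replaced by its fixed value.
W = max(A, D) + 5  [with A=6, D=3]  = 11

11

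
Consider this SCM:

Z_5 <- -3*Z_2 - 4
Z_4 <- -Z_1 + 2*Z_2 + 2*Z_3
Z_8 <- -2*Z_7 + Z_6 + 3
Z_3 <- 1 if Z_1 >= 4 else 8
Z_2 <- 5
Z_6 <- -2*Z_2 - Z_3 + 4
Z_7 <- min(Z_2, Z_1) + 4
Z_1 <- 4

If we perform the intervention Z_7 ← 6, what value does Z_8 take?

do(Z_7=6) replaces the equation Z_7 <- min(Z_2, Z_1) + 4 with the constant Z_7 = 6.
Z_3 = 1 if Z_1 >= 4 else 8  [with Z_1=4]  = 1
Z_6 = -2*Z_2 - Z_3 + 4  [with Z_2=5, Z_3=1]  = -7
Z_8 = -2*Z_7 + Z_6 + 3  [with Z_7=6, Z_6=-7]  = -16

-16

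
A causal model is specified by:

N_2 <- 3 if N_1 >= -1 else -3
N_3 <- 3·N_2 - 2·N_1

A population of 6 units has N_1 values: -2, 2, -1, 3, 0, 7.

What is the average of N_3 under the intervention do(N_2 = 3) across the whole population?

The intervention sets N_2=3 in all 6 units regardless of N_1. Recomputing N_3 per unit gives 13, 5, 11, 3, 9, -5; average 6.

6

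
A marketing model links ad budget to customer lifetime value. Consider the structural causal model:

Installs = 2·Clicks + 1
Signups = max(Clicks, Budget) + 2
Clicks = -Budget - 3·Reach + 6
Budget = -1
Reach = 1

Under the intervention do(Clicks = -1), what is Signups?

1

do(Clicks=-1) replaces the equation Clicks = -Budget - 3·Reach + 6 with the constant Clicks = -1.
Signups = max(Clicks, Budget) + 2  [with Clicks=-1, Budget=-1]  = 1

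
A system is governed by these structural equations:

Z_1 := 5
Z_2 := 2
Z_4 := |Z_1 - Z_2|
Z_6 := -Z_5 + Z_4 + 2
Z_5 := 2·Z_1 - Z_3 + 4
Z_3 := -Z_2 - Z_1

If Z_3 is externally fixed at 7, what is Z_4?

3

The intervention breaks the incoming arrows to Z_3: Z_3 := -Z_2 - Z_1 no longer applies, and Z_3 = 7.
Z_4 is not downstream of the intervention, so its value is determined by the original equations.
Z_4 = |Z_1 - Z_2|  [with Z_1=5, Z_2=2]  = 3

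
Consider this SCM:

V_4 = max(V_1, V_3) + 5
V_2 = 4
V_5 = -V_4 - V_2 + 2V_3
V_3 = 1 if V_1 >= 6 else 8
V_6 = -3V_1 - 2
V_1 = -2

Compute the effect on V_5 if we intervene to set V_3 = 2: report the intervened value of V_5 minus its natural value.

-6

do(V_3=2) replaces the equation V_3 = 1 if V_1 >= 6 else 8 with the constant V_3 = 2.
V_4 = max(V_1, V_3) + 5  [with V_1=-2, V_3=2]  = 7
V_5 = -V_4 - V_2 + 2V_3  [with V_4=7, V_2=4, V_3=2]  = -7
Without intervention: V_3 = 1 if V_1 >= 6 else 8  [with V_1=-2]  = 8; V_4 = max(V_1, V_3) + 5  [with V_1=-2, V_3=8]  = 13; V_5 = -V_4 - V_2 + 2V_3  [with V_4=13, V_2=4, V_3=8]  = -1.
Change = -7 − (-1) = -6.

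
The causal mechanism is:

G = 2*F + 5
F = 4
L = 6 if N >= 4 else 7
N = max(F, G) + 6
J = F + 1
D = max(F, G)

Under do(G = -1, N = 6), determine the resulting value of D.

The joint intervention fixes G = -1, N = 6, removing each variable's own equation.
D = max(F, G)  [with F=4, G=-1]  = 4

4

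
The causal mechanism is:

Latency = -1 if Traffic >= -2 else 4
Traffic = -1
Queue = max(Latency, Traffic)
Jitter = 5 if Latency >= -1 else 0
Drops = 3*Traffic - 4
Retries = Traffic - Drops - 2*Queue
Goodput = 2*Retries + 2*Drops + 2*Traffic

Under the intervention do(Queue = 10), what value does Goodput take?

The intervention breaks the incoming arrows to Queue: Queue = max(Latency, Traffic) no longer applies, and Queue = 10.
Drops = 3*Traffic - 4  [with Traffic=-1]  = -7
Retries = Traffic - Drops - 2*Queue  [with Traffic=-1, Drops=-7, Queue=10]  = -14
Goodput = 2*Retries + 2*Drops + 2*Traffic  [with Retries=-14, Drops=-7, Traffic=-1]  = -44

-44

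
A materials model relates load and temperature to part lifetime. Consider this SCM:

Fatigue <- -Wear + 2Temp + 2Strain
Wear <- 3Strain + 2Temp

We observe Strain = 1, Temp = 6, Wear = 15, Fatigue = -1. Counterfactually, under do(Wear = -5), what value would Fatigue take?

19

The intervention breaks the incoming arrows to Wear: Wear <- 3Strain + 2Temp no longer applies, and Wear = -5.
Fatigue = -Wear + 2Temp + 2Strain  [with Wear=-5, Temp=6, Strain=1]  = 19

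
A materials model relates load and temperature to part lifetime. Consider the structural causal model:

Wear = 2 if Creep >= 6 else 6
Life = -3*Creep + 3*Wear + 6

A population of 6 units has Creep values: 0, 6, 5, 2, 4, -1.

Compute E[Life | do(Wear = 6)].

Under do(Wear=6), Wear's equation is replaced by Wear=6 for every unit. Per-unit Life: 24, 6, 9, 18, 12, 27. Mean = 16.

16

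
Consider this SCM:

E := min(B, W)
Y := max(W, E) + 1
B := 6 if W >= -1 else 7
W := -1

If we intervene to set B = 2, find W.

-1

Under do(B=2), the mechanism B := 6 if W >= -1 else 7 is discarded; B is fixed at 2.
W is not downstream of the intervention, so its value is determined by the original equations.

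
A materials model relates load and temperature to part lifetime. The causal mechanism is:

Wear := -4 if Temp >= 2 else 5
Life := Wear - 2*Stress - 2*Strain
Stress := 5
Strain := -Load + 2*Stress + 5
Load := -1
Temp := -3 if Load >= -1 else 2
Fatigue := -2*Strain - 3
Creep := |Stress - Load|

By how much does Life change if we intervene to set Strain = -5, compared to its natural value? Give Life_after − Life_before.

42

The intervention breaks the incoming arrows to Strain: Strain := -Load + 2*Stress + 5 no longer applies, and Strain = -5.
Temp = -3 if Load >= -1 else 2  [with Load=-1]  = -3
Wear = -4 if Temp >= 2 else 5  [with Temp=-3]  = 5
Life = Wear - 2*Stress - 2*Strain  [with Wear=5, Stress=5, Strain=-5]  = 5
Without intervention: Strain = -Load + 2*Stress + 5  [with Load=-1, Stress=5]  = 16; Temp = -3 if Load >= -1 else 2  [with Load=-1]  = -3; Wear = -4 if Temp >= 2 else 5  [with Temp=-3]  = 5; Life = Wear - 2*Stress - 2*Strain  [with Wear=5, Stress=5, Strain=16]  = -37.
Change = 5 − (-37) = 42.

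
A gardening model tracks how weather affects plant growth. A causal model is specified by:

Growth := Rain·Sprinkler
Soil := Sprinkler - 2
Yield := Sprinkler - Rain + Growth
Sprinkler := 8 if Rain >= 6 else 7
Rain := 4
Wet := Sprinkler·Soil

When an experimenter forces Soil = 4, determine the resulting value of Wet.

28

The intervention breaks the incoming arrows to Soil: Soil := Sprinkler - 2 no longer applies, and Soil = 4.
Sprinkler = 8 if Rain >= 6 else 7  [with Rain=4]  = 7
Wet = Sprinkler·Soil  [with Sprinkler=7, Soil=4]  = 28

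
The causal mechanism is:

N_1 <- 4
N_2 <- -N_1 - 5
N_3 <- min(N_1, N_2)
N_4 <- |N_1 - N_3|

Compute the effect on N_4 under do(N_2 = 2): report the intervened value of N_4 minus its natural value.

-11

Under do(N_2=2), the mechanism N_2 <- -N_1 - 5 is discarded; N_2 is fixed at 2.
N_3 = min(N_1, N_2)  [with N_1=4, N_2=2]  = 2
N_4 = |N_1 - N_3|  [with N_1=4, N_3=2]  = 2
Without intervention: N_2 = -N_1 - 5  [with N_1=4]  = -9; N_3 = min(N_1, N_2)  [with N_1=4, N_2=-9]  = -9; N_4 = |N_1 - N_3|  [with N_1=4, N_3=-9]  = 13.
Change = 2 − 13 = -11.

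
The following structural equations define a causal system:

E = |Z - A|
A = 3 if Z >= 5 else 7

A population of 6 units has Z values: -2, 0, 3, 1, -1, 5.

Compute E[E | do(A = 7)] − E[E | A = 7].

-0.8

The intervention sets A=7 in all 6 units regardless of Z. Recomputing E per unit gives 9, 7, 4, 6, 8, 2; average 6.
Conditioning on A=7 selects the 5 unit(s) with Z ∈ {-2, 0, 3, 1, -1}. Their E values: 9, 7, 4, 6, 8. Mean = 6.8.
Difference = 6 − 6.8 = -0.8.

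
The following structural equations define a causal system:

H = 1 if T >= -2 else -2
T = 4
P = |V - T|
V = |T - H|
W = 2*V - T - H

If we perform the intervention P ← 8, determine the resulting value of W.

1

The intervention breaks the incoming arrows to P: P = |V - T| no longer applies, and P = 8.
Since W is not a descendant of the intervened variable, it is unaffected.
H = 1 if T >= -2 else -2  [with T=4]  = 1
V = |T - H|  [with T=4, H=1]  = 3
W = 2*V - T - H  [with V=3, T=4, H=1]  = 1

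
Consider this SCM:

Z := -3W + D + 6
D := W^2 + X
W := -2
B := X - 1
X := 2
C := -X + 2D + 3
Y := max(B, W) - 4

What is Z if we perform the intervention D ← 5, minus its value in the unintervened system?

The intervention breaks the incoming arrows to D: D := W^2 + X no longer applies, and D = 5.
Z = -3W + D + 6  [with W=-2, D=5]  = 17
Without intervention: D = W^2 + X  [with W=-2, X=2]  = 6; Z = -3W + D + 6  [with W=-2, D=6]  = 18.
Change = 17 − 18 = -1.

-1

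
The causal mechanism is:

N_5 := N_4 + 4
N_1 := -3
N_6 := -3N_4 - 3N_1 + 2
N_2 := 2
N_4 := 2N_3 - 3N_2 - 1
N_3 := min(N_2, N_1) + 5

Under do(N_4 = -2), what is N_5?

2

Intervening sets N_4 = -2 and removes its equation (N_4 := 2N_3 - 3N_2 - 1).
N_5 = N_4 + 4  [with N_4=-2]  = 2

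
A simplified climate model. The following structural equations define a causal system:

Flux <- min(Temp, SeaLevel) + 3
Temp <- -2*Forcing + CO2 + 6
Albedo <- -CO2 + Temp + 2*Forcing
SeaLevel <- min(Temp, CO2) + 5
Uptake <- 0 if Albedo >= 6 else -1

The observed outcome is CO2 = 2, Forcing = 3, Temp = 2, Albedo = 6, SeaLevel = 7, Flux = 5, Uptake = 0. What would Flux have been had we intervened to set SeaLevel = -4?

The intervention breaks the incoming arrows to SeaLevel: SeaLevel <- min(Temp, CO2) + 5 no longer applies, and SeaLevel = -4.
Temp = -2*Forcing + CO2 + 6  [with Forcing=3, CO2=2]  = 2
Flux = min(Temp, SeaLevel) + 3  [with Temp=2, SeaLevel=-4]  = -1

-1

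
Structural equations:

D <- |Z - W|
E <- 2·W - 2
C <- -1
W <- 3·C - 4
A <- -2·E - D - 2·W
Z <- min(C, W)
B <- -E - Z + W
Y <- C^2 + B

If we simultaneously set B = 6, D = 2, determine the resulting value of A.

44

Under do(B = 6, D = 2), each intervened variable's structural equation is replaced by its fixed value.
W = 3·C - 4  [with C=-1]  = -7
E = 2·W - 2  [with W=-7]  = -16
A = -2·E - D - 2·W  [with E=-16, D=2, W=-7]  = 44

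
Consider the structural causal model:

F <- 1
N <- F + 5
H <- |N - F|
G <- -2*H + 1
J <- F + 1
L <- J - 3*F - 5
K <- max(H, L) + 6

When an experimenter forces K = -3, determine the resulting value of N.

6

Under do(K=-3), the mechanism K <- max(H, L) + 6 is discarded; K is fixed at -3.
N is not downstream of the intervention, so its value is determined by the original equations.
N = F + 5  [with F=1]  = 6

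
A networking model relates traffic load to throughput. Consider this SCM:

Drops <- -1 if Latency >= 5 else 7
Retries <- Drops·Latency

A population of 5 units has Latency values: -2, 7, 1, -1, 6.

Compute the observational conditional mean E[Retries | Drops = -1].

Conditioning on Drops=-1 selects the 2 unit(s) with Latency ∈ {7, 6}. Their Retries values: -7, -6. Mean = -6.5.

-6.5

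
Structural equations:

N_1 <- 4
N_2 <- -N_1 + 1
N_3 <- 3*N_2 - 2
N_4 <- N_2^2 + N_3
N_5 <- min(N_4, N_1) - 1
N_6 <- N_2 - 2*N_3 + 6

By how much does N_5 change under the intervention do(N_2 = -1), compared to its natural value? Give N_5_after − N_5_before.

do(N_2=-1) replaces the equation N_2 <- -N_1 + 1 with the constant N_2 = -1.
N_3 = 3*N_2 - 2  [with N_2=-1]  = -5
N_4 = N_2^2 + N_3  [with N_2=-1, N_3=-5]  = -4
N_5 = min(N_4, N_1) - 1  [with N_4=-4, N_1=4]  = -5
Without intervention: N_2 = -N_1 + 1  [with N_1=4]  = -3; N_3 = 3*N_2 - 2  [with N_2=-3]  = -11; N_4 = N_2^2 + N_3  [with N_2=-3, N_3=-11]  = -2; N_5 = min(N_4, N_1) - 1  [with N_4=-2, N_1=4]  = -3.
Change = -5 − (-3) = -2.

-2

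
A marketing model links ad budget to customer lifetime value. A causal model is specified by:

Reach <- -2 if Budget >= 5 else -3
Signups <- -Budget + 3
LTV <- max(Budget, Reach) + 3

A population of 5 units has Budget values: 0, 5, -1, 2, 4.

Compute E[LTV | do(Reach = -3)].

5

The intervention sets Reach=-3 in all 5 units regardless of Budget. Recomputing LTV per unit gives 3, 8, 2, 5, 7; average 5.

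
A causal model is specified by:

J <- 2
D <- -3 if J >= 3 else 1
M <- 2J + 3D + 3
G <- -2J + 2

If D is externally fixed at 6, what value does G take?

-2

Under do(D=6), the mechanism D <- -3 if J >= 3 else 1 is discarded; D is fixed at 6.
Since G is not a descendant of the intervened variable, it is unaffected.
G = -2J + 2  [with J=2]  = -2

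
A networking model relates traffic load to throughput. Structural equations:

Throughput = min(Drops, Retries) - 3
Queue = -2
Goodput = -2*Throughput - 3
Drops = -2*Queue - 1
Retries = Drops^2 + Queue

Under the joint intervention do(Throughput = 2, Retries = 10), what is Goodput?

The joint intervention fixes Throughput = 2, Retries = 10, removing each variable's own equation.
Goodput = -2*Throughput - 3  [with Throughput=2]  = -7

-7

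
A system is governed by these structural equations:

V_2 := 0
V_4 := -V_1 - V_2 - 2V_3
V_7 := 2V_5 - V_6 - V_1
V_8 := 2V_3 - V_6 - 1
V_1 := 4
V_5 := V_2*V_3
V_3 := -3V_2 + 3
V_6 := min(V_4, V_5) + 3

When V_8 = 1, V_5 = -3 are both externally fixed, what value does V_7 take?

-3

Under do(V_8 = 1, V_5 = -3), each intervened variable's structural equation is replaced by its fixed value.
V_3 = -3V_2 + 3  [with V_2=0]  = 3
V_4 = -V_1 - V_2 - 2V_3  [with V_1=4, V_2=0, V_3=3]  = -10
V_6 = min(V_4, V_5) + 3  [with V_4=-10, V_5=-3]  = -7
V_7 = 2V_5 - V_6 - V_1  [with V_5=-3, V_6=-7, V_1=4]  = -3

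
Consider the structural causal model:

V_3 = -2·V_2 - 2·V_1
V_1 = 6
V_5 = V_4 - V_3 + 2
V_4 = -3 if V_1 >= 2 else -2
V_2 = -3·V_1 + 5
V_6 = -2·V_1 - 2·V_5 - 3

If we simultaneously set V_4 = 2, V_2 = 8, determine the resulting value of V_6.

The joint intervention fixes V_4 = 2, V_2 = 8, removing each variable's own equation.
V_3 = -2·V_2 - 2·V_1  [with V_2=8, V_1=6]  = -28
V_5 = V_4 - V_3 + 2  [with V_4=2, V_3=-28]  = 32
V_6 = -2·V_1 - 2·V_5 - 3  [with V_1=6, V_5=32]  = -79

-79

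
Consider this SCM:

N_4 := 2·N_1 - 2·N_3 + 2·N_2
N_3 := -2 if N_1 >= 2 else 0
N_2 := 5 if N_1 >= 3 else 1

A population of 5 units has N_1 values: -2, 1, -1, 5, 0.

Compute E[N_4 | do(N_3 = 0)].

do(N_3=0) breaks N_3's dependence on N_1. With N_3=0 fixed, N_4 across the units is -2, 4, 0, 20, 2, mean 4.8.

4.8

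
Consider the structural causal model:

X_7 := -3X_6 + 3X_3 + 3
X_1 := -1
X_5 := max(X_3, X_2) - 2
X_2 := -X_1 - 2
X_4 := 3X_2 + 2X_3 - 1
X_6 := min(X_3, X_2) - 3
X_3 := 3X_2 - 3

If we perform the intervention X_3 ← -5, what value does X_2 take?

-1

Under do(X_3=-5), the mechanism X_3 := 3X_2 - 3 is discarded; X_3 is fixed at -5.
Since X_2 is not a descendant of the intervened variable, it is unaffected.
X_2 = -X_1 - 2  [with X_1=-1]  = -1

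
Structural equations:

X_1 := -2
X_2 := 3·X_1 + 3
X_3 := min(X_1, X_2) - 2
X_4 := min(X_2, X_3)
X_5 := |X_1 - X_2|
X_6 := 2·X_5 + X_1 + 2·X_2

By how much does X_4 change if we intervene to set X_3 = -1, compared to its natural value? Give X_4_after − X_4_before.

The intervention breaks the incoming arrows to X_3: X_3 := min(X_1, X_2) - 2 no longer applies, and X_3 = -1.
X_2 = 3·X_1 + 3  [with X_1=-2]  = -3
X_4 = min(X_2, X_3)  [with X_2=-3, X_3=-1]  = -3
Without intervention: X_2 = 3·X_1 + 3  [with X_1=-2]  = -3; X_3 = min(X_1, X_2) - 2  [with X_1=-2, X_2=-3]  = -5; X_4 = min(X_2, X_3)  [with X_2=-3, X_3=-5]  = -5.
Change = -3 − (-5) = 2.

2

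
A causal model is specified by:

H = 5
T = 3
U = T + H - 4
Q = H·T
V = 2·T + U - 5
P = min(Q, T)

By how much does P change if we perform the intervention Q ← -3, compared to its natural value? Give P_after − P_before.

Under do(Q=-3), the mechanism Q = H·T is discarded; Q is fixed at -3.
P = min(Q, T)  [with Q=-3, T=3]  = -3
Without intervention: Q = H·T  [with H=5, T=3]  = 15; P = min(Q, T)  [with Q=15, T=3]  = 3.
Change = -3 − 3 = -6.

-6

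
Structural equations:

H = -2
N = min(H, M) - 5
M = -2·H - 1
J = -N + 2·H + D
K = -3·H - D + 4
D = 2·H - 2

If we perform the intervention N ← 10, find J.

Under do(N=10), the mechanism N = min(H, M) - 5 is discarded; N is fixed at 10.
D = 2·H - 2  [with H=-2]  = -6
J = -N + 2·H + D  [with N=10, H=-2, D=-6]  = -20

-20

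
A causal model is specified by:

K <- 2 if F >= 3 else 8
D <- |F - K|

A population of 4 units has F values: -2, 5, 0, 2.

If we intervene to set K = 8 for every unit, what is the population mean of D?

6.75

Every unit gets K=8 under the intervention. D values become 10, 3, 8, 6; E[D|do(K=8)] = 6.75.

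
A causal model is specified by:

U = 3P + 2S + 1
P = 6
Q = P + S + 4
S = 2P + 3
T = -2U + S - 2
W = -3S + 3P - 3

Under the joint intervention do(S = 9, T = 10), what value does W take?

-12

The joint intervention fixes S = 9, T = 10, removing each variable's own equation.
W = -3S + 3P - 3  [with S=9, P=6]  = -12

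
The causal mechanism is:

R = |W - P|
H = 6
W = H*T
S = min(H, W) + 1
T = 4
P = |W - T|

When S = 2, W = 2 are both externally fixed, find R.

The joint intervention fixes S = 2, W = 2, removing each variable's own equation.
P = |W - T|  [with W=2, T=4]  = 2
R = |W - P|  [with W=2, P=2]  = 0

0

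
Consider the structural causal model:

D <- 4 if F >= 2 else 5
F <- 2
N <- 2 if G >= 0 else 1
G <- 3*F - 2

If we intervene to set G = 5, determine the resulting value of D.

4

The intervention breaks the incoming arrows to G: G <- 3*F - 2 no longer applies, and G = 5.
Since D is not a descendant of the intervened variable, it is unaffected.
D = 4 if F >= 2 else 5  [with F=2]  = 4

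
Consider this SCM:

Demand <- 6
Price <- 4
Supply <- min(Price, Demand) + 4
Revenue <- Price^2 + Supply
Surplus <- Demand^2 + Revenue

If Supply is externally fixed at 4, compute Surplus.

56

do(Supply=4) replaces the equation Supply <- min(Price, Demand) + 4 with the constant Supply = 4.
Revenue = Price^2 + Supply  [with Price=4, Supply=4]  = 20
Surplus = Demand^2 + Revenue  [with Demand=6, Revenue=20]  = 56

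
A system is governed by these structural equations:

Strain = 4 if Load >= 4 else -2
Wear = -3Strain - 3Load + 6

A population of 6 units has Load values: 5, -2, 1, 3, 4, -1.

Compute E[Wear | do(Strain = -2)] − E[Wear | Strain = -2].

-4.25

Under do(Strain=-2), Strain's equation is replaced by Strain=-2 for every unit. Per-unit Wear: -3, 18, 9, 3, 0, 15. Mean = 7.
Observing Strain=-2 restricts to units where Strain's equation naturally yields -2: Load ∈ {-2, 1, 3, -1}. In that subpopulation Wear = 18, 9, 3, 15, mean 11.25.
Difference = 7 − 11.25 = -4.25.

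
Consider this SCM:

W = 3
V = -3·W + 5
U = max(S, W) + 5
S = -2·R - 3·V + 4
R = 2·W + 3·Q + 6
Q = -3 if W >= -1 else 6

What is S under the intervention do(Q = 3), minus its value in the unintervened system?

-36

do(Q=3) replaces the equation Q = -3 if W >= -1 else 6 with the constant Q = 3.
R = 2·W + 3·Q + 6  [with W=3, Q=3]  = 21
V = -3·W + 5  [with W=3]  = -4
S = -2·R - 3·V + 4  [with R=21, V=-4]  = -26
Without intervention: Q = -3 if W >= -1 else 6  [with W=3]  = -3; R = 2·W + 3·Q + 6  [with W=3, Q=-3]  = 3; V = -3·W + 5  [with W=3]  = -4; S = -2·R - 3·V + 4  [with R=3, V=-4]  = 10.
Change = -26 − 10 = -36.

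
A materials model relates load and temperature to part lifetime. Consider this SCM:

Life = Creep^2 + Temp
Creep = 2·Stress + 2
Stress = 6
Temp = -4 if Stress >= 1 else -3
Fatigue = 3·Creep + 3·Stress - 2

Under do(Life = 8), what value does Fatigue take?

The intervention breaks the incoming arrows to Life: Life = Creep^2 + Temp no longer applies, and Life = 8.
Since Fatigue is not a descendant of the intervened variable, it is unaffected.
Creep = 2·Stress + 2  [with Stress=6]  = 14
Fatigue = 3·Creep + 3·Stress - 2  [with Creep=14, Stress=6]  = 58

58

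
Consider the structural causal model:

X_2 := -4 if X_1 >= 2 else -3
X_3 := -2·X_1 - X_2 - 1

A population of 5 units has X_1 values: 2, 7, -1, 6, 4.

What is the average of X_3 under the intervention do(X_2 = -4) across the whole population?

Under do(X_2=-4), X_2's equation is replaced by X_2=-4 for every unit. Per-unit X_3: -1, -11, 5, -9, -5. Mean = -4.2.

-4.2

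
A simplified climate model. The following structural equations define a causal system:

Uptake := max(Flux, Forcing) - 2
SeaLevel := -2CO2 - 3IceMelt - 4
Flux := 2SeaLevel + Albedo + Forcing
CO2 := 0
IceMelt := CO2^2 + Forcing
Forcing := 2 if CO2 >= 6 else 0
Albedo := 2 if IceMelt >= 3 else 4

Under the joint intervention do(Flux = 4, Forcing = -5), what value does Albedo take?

4

Under do(Flux = 4, Forcing = -5), each intervened variable's structural equation is replaced by its fixed value.
IceMelt = CO2^2 + Forcing  [with CO2=0, Forcing=-5]  = -5
Albedo = 2 if IceMelt >= 3 else 4  [with IceMelt=-5]  = 4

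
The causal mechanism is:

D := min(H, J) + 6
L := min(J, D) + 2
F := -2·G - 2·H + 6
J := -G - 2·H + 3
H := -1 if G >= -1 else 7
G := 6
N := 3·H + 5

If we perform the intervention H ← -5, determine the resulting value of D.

1

do(H=-5) replaces the equation H := -1 if G >= -1 else 7 with the constant H = -5.
J = -G - 2·H + 3  [with G=6, H=-5]  = 7
D = min(H, J) + 6  [with H=-5, J=7]  = 1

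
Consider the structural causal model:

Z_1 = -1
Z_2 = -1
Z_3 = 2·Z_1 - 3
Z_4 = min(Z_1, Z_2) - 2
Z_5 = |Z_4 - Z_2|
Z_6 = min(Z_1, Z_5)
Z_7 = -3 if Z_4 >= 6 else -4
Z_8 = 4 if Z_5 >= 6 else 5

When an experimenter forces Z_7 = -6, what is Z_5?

The intervention breaks the incoming arrows to Z_7: Z_7 = -3 if Z_4 >= 6 else -4 no longer applies, and Z_7 = -6.
Z_5 is not downstream of the intervention, so its value is determined by the original equations.
Z_4 = min(Z_1, Z_2) - 2  [with Z_1=-1, Z_2=-1]  = -3
Z_5 = |Z_4 - Z_2|  [with Z_4=-3, Z_2=-1]  = 2

2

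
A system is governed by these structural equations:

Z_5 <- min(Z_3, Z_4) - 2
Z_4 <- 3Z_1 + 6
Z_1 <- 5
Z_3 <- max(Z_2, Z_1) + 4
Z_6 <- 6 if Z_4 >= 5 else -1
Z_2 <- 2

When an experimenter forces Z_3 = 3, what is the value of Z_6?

6

The intervention breaks the incoming arrows to Z_3: Z_3 <- max(Z_2, Z_1) + 4 no longer applies, and Z_3 = 3.
No directed path runs from Z_3 to Z_6, so Z_6 keeps its natural value.
Z_4 = 3Z_1 + 6  [with Z_1=5]  = 21
Z_6 = 6 if Z_4 >= 5 else -1  [with Z_4=21]  = 6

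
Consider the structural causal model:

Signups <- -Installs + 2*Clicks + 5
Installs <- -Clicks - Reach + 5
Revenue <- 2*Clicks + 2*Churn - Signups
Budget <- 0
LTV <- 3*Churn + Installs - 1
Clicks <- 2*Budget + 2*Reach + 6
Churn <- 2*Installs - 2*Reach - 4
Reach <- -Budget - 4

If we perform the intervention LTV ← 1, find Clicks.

Under do(LTV=1), the mechanism LTV <- 3*Churn + Installs - 1 is discarded; LTV is fixed at 1.
No directed path runs from LTV to Clicks, so Clicks keeps its natural value.
Reach = -Budget - 4  [with Budget=0]  = -4
Clicks = 2*Budget + 2*Reach + 6  [with Budget=0, Reach=-4]  = -2

-2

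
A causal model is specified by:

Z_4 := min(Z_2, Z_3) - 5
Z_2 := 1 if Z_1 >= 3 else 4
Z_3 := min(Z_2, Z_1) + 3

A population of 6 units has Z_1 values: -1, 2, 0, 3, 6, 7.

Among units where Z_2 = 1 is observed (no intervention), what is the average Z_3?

Conditioning on Z_2=1 selects the 3 unit(s) with Z_1 ∈ {3, 6, 7}. Their Z_3 values: 4, 4, 4. Mean = 4.

4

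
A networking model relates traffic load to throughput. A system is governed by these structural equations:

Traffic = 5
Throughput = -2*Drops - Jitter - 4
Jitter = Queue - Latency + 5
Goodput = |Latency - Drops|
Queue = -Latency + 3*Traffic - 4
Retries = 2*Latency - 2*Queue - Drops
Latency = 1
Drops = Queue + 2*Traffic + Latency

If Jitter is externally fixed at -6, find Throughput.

Intervening sets Jitter = -6 and removes its equation (Jitter = Queue - Latency + 5).
Queue = -Latency + 3*Traffic - 4  [with Latency=1, Traffic=5]  = 10
Drops = Queue + 2*Traffic + Latency  [with Queue=10, Traffic=5, Latency=1]  = 21
Throughput = -2*Drops - Jitter - 4  [with Drops=21, Jitter=-6]  = -40

-40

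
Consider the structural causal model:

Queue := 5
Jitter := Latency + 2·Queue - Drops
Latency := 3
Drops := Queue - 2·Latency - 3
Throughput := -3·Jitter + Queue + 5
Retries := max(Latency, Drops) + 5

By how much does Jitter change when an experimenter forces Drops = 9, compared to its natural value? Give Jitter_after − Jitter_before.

-13

do(Drops=9) replaces the equation Drops := Queue - 2·Latency - 3 with the constant Drops = 9.
Jitter = Latency + 2·Queue - Drops  [with Latency=3, Queue=5, Drops=9]  = 4
Without intervention: Drops = Queue - 2·Latency - 3  [with Queue=5, Latency=3]  = -4; Jitter = Latency + 2·Queue - Drops  [with Latency=3, Queue=5, Drops=-4]  = 17.
Change = 4 − 17 = -13.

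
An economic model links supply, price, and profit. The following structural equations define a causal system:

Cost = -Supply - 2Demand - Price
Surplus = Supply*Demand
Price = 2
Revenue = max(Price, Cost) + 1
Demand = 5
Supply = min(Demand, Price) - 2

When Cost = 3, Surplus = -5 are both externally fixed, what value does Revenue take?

Setting Cost = 3, Surplus = -5 by intervention discards those variables' equations.
Revenue = max(Price, Cost) + 1  [with Price=2, Cost=3]  = 4

4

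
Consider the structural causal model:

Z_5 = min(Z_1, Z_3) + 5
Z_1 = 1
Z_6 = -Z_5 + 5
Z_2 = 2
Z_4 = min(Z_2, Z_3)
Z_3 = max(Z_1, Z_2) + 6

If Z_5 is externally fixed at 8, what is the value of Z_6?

-3

The intervention breaks the incoming arrows to Z_5: Z_5 = min(Z_1, Z_3) + 5 no longer applies, and Z_5 = 8.
Z_6 = -Z_5 + 5  [with Z_5=8]  = -3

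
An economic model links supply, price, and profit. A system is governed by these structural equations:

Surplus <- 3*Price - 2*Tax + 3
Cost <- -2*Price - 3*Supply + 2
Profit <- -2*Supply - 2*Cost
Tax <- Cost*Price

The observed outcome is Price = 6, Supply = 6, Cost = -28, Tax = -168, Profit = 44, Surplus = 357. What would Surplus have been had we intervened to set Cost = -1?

The intervention breaks the incoming arrows to Cost: Cost <- -2*Price - 3*Supply + 2 no longer applies, and Cost = -1.
Tax = Cost*Price  [with Cost=-1, Price=6]  = -6
Surplus = 3*Price - 2*Tax + 3  [with Price=6, Tax=-6]  = 33

33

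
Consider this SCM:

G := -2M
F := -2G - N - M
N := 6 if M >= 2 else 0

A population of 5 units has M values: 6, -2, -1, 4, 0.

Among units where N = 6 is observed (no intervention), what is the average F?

E[F|N=6] averages over only the 2 units with N=6 (M = 6, 4): F = 12, 6, mean 9.

9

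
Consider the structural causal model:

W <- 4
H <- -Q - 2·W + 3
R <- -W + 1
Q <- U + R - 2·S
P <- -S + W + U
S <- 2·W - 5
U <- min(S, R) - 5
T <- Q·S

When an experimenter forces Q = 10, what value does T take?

Under do(Q=10), the mechanism Q <- U + R - 2·S is discarded; Q is fixed at 10.
S = 2·W - 5  [with W=4]  = 3
T = Q·S  [with Q=10, S=3]  = 30

30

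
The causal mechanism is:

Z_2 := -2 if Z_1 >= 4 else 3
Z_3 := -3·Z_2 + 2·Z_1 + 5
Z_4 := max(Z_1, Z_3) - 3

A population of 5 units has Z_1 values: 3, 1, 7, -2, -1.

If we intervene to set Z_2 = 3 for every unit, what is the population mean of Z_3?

Under do(Z_2=3), Z_2's equation is replaced by Z_2=3 for every unit. Per-unit Z_3: 2, -2, 10, -8, -6. Mean = -0.8.

-0.8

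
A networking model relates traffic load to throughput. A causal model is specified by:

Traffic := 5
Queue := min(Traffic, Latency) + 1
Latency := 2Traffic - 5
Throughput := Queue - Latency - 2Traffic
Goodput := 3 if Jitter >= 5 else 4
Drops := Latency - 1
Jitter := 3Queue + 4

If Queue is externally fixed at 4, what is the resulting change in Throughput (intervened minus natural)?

The intervention breaks the incoming arrows to Queue: Queue := min(Traffic, Latency) + 1 no longer applies, and Queue = 4.
Latency = 2Traffic - 5  [with Traffic=5]  = 5
Throughput = Queue - Latency - 2Traffic  [with Queue=4, Latency=5, Traffic=5]  = -11
Without intervention: Latency = 2Traffic - 5  [with Traffic=5]  = 5; Queue = min(Traffic, Latency) + 1  [with Traffic=5, Latency=5]  = 6; Throughput = Queue - Latency - 2Traffic  [with Queue=6, Latency=5, Traffic=5]  = -9.
Change = -11 − (-9) = -2.

-2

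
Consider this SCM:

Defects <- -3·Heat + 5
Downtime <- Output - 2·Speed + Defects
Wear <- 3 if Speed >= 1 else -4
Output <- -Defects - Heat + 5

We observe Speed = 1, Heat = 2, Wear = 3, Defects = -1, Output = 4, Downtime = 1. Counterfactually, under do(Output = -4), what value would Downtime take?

The intervention breaks the incoming arrows to Output: Output <- -Defects - Heat + 5 no longer applies, and Output = -4.
Defects = -3·Heat + 5  [with Heat=2]  = -1
Downtime = Output - 2·Speed + Defects  [with Output=-4, Speed=1, Defects=-1]  = -7

-7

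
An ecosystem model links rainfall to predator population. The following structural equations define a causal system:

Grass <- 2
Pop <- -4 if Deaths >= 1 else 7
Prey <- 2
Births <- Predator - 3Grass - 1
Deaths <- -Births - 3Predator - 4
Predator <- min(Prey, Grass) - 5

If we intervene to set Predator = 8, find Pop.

The intervention breaks the incoming arrows to Predator: Predator <- min(Prey, Grass) - 5 no longer applies, and Predator = 8.
Births = Predator - 3Grass - 1  [with Predator=8, Grass=2]  = 1
Deaths = -Births - 3Predator - 4  [with Births=1, Predator=8]  = -29
Pop = -4 if Deaths >= 1 else 7  [with Deaths=-29]  = 7

7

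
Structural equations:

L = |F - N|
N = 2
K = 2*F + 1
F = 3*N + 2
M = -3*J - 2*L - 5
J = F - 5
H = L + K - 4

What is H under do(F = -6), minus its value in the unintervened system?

-26

Under do(F=-6), the mechanism F = 3*N + 2 is discarded; F is fixed at -6.
L = |F - N|  [with F=-6, N=2]  = 8
K = 2*F + 1  [with F=-6]  = -11
H = L + K - 4  [with L=8, K=-11]  = -7
Without intervention: F = 3*N + 2  [with N=2]  = 8; L = |F - N|  [with F=8, N=2]  = 6; K = 2*F + 1  [with F=8]  = 17; H = L + K - 4  [with L=6, K=17]  = 19.
Change = -7 − 19 = -26.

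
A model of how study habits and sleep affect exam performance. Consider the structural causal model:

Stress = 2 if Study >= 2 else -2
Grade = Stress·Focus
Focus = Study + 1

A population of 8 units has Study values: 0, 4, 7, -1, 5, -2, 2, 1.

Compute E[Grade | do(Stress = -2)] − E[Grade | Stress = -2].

-5

The intervention sets Stress=-2 in all 8 units regardless of Study. Recomputing Grade per unit gives -2, -10, -16, 0, -12, 2, -6, -4; average -6.
Observing Stress=-2 restricts to units where Stress's equation naturally yields -2: Study ∈ {0, -1, -2, 1}. In that subpopulation Grade = -2, 0, 2, -4, mean -1.
Difference = -6 − (-1) = -5.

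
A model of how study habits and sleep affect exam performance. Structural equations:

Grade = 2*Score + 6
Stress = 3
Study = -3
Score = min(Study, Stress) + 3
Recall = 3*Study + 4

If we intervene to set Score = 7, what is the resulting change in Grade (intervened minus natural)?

14

do(Score=7) replaces the equation Score = min(Study, Stress) + 3 with the constant Score = 7.
Grade = 2*Score + 6  [with Score=7]  = 20
Without intervention: Score = min(Study, Stress) + 3  [with Study=-3, Stress=3]  = 0; Grade = 2*Score + 6  [with Score=0]  = 6.
Change = 20 − 6 = 14.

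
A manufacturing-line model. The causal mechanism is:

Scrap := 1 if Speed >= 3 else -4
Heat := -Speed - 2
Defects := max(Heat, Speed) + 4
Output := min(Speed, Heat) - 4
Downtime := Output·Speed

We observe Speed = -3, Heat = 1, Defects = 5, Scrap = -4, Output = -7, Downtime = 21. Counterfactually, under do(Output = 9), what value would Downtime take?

-27

The intervention breaks the incoming arrows to Output: Output := min(Speed, Heat) - 4 no longer applies, and Output = 9.
Downtime = Output·Speed  [with Output=9, Speed=-3]  = -27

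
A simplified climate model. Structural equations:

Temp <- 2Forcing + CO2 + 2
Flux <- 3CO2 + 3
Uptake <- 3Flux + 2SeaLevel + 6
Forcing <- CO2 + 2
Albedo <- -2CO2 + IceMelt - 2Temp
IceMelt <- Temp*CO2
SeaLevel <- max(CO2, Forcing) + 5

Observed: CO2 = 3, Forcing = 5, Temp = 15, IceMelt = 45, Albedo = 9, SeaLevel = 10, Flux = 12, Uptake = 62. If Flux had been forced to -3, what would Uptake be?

17

do(Flux=-3) replaces the equation Flux <- 3CO2 + 3 with the constant Flux = -3.
Forcing = CO2 + 2  [with CO2=3]  = 5
SeaLevel = max(CO2, Forcing) + 5  [with CO2=3, Forcing=5]  = 10
Uptake = 3Flux + 2SeaLevel + 6  [with Flux=-3, SeaLevel=10]  = 17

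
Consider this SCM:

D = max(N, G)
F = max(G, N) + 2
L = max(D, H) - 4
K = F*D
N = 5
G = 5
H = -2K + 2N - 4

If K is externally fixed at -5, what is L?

Under do(K=-5), the mechanism K = F*D is discarded; K is fixed at -5.
D = max(N, G)  [with N=5, G=5]  = 5
H = -2K + 2N - 4  [with K=-5, N=5]  = 16
L = max(D, H) - 4  [with D=5, H=16]  = 12

12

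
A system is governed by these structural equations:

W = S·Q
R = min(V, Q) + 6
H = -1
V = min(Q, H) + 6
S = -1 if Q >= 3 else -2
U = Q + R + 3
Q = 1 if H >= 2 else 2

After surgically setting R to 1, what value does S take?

-2

Intervening sets R = 1 and removes its equation (R = min(V, Q) + 6).
No directed path runs from R to S, so S keeps its natural value.
Q = 1 if H >= 2 else 2  [with H=-1]  = 2
S = -1 if Q >= 3 else -2  [with Q=2]  = -2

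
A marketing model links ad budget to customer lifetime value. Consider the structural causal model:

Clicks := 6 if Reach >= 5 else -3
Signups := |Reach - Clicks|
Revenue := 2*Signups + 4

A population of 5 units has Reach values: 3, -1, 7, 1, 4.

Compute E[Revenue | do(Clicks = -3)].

15.6

do(Clicks=-3) breaks Clicks's dependence on Reach. With Clicks=-3 fixed, Revenue across the units is 16, 8, 24, 12, 18, mean 15.6.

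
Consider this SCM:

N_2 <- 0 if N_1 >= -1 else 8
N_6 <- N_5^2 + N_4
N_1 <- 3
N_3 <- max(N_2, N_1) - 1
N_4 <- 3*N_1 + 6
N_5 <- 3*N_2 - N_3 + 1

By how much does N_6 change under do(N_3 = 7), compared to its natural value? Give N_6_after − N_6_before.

35

The intervention breaks the incoming arrows to N_3: N_3 <- max(N_2, N_1) - 1 no longer applies, and N_3 = 7.
N_2 = 0 if N_1 >= -1 else 8  [with N_1=3]  = 0
N_4 = 3*N_1 + 6  [with N_1=3]  = 15
N_5 = 3*N_2 - N_3 + 1  [with N_2=0, N_3=7]  = -6
N_6 = N_5^2 + N_4  [with N_5=-6, N_4=15]  = 51
Without intervention: N_2 = 0 if N_1 >= -1 else 8  [with N_1=3]  = 0; N_3 = max(N_2, N_1) - 1  [with N_2=0, N_1=3]  = 2; N_4 = 3*N_1 + 6  [with N_1=3]  = 15; N_5 = 3*N_2 - N_3 + 1  [with N_2=0, N_3=2]  = -1; N_6 = N_5^2 + N_4  [with N_5=-1, N_4=15]  = 16.
Change = 51 − 16 = 35.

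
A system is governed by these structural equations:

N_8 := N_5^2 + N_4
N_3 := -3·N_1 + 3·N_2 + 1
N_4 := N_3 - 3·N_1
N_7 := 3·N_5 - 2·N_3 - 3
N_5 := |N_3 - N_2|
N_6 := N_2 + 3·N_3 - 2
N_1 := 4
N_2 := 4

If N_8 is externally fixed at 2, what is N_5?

do(N_8=2) replaces the equation N_8 := N_5^2 + N_4 with the constant N_8 = 2.
N_5 is not downstream of the intervention, so its value is determined by the original equations.
N_3 = -3·N_1 + 3·N_2 + 1  [with N_1=4, N_2=4]  = 1
N_5 = |N_3 - N_2|  [with N_3=1, N_2=4]  = 3

3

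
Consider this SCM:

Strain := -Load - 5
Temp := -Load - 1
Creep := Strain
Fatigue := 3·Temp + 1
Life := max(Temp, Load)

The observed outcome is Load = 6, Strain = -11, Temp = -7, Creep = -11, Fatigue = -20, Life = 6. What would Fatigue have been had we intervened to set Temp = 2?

7

do(Temp=2) replaces the equation Temp := -Load - 1 with the constant Temp = 2.
Fatigue = 3·Temp + 1  [with Temp=2]  = 7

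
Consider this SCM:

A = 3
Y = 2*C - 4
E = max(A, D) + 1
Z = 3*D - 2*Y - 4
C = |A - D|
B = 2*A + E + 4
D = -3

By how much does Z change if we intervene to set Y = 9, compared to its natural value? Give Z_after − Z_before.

-2

Intervening sets Y = 9 and removes its equation (Y = 2*C - 4).
Z = 3*D - 2*Y - 4  [with D=-3, Y=9]  = -31
Without intervention: C = |A - D|  [with A=3, D=-3]  = 6; Y = 2*C - 4  [with C=6]  = 8; Z = 3*D - 2*Y - 4  [with D=-3, Y=8]  = -29.
Change = -31 − (-29) = -2.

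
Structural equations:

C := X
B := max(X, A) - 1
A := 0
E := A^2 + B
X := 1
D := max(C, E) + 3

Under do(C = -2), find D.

The intervention breaks the incoming arrows to C: C := X no longer applies, and C = -2.
B = max(X, A) - 1  [with X=1, A=0]  = 0
E = A^2 + B  [with A=0, B=0]  = 0
D = max(C, E) + 3  [with C=-2, E=0]  = 3

3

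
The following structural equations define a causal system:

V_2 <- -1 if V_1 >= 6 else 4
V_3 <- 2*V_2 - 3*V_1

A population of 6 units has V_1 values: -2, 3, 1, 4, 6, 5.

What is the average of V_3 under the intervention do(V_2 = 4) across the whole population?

The intervention sets V_2=4 in all 6 units regardless of V_1. Recomputing V_3 per unit gives 14, -1, 5, -4, -10, -7; average -0.5.

-0.5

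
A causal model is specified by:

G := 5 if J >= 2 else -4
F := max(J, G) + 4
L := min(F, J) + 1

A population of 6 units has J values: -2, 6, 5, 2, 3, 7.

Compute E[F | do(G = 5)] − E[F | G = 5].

do(G=5) breaks G's dependence on J. With G=5 fixed, F across the units is 9, 10, 9, 9, 9, 11, mean 9.5.
E[F|G=5] averages over only the 5 units with G=5 (J = 6, 5, 2, 3, 7): F = 10, 9, 9, 9, 11, mean 9.6.
Difference = 9.5 − 9.6 = -0.1.

-0.1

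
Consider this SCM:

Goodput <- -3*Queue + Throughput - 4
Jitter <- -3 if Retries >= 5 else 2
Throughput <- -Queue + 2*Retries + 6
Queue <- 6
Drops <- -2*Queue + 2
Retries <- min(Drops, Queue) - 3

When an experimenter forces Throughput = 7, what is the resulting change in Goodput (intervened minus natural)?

33

The intervention breaks the incoming arrows to Throughput: Throughput <- -Queue + 2*Retries + 6 no longer applies, and Throughput = 7.
Goodput = -3*Queue + Throughput - 4  [with Queue=6, Throughput=7]  = -15
Without intervention: Drops = -2*Queue + 2  [with Queue=6]  = -10; Retries = min(Drops, Queue) - 3  [with Drops=-10, Queue=6]  = -13; Throughput = -Queue + 2*Retries + 6  [with Queue=6, Retries=-13]  = -26; Goodput = -3*Queue + Throughput - 4  [with Queue=6, Throughput=-26]  = -48.
Change = -15 − (-48) = 33.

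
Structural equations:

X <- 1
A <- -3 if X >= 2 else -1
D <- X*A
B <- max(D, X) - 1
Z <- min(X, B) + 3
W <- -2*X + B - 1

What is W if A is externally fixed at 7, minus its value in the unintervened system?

6

Under do(A=7), the mechanism A <- -3 if X >= 2 else -1 is discarded; A is fixed at 7.
D = X*A  [with X=1, A=7]  = 7
B = max(D, X) - 1  [with D=7, X=1]  = 6
W = -2*X + B - 1  [with X=1, B=6]  = 3
Without intervention: A = -3 if X >= 2 else -1  [with X=1]  = -1; D = X*A  [with X=1, A=-1]  = -1; B = max(D, X) - 1  [with D=-1, X=1]  = 0; W = -2*X + B - 1  [with X=1, B=0]  = -3.
Change = 3 − (-3) = 6.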